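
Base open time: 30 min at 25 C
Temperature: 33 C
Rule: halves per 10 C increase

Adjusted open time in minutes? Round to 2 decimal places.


Acceleration = 2^((33-25)/10) = 1.7411
Open time = 30 / 1.7411 = 17.23 min

17.23


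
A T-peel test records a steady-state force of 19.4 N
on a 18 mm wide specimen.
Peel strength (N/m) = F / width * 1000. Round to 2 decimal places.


Peel strength = 19.4 / 18 * 1000
= 1077.78 N/m

1077.78


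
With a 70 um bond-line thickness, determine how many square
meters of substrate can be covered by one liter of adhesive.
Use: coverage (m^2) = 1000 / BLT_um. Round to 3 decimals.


Coverage = 1000 / 70 = 14.286 m^2

14.286


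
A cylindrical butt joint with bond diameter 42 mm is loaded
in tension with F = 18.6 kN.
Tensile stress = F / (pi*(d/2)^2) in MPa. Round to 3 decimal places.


Area = pi * (42/2)^2 = 1385.4424 mm^2
Stress = 18.6*1000 / 1385.4424
= 13.425 MPa

13.425


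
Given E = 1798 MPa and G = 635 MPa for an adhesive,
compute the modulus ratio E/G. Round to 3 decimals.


E/G ratio = 1798 / 635 = 2.831

2.831


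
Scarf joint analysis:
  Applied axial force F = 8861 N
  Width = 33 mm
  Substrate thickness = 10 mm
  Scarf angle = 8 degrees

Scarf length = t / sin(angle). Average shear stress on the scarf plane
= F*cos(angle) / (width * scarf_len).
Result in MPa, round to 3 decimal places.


Scarf length = 10 / sin(8 deg) = 71.8530 mm
cos(8 deg) = 0.990268
Shear = 8861 * 0.990268 / (33 * 71.8530)
= 3.701 MPa

3.701


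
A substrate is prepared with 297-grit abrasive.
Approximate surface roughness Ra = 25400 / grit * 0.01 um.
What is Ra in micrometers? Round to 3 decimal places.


Ra = 25400 / 297 * 0.01 = 0.855 um

0.855


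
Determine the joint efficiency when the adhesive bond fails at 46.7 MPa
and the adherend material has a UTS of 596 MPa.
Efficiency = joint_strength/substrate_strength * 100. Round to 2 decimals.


Joint efficiency = 46.7 / 596 * 100
= 7.84%

7.84


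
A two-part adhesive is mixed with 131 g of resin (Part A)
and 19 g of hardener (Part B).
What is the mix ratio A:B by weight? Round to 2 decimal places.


Mix ratio = mass_A / mass_B
= 131 / 19
= 6.89

6.89


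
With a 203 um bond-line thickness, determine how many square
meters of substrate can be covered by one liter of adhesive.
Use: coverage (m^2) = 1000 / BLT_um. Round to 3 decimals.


Coverage = 1000 / 203 = 4.926 m^2

4.926


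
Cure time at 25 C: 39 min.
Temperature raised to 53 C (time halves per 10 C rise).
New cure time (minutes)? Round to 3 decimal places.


Acceleration factor = 2^(28/10) = 6.9644
New time = 39 / 6.9644 = 5.600 min

5.600


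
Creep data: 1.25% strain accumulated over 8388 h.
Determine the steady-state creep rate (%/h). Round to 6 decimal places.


Rate = 1.25 / 8388 = 0.000149 %/h

0.000149


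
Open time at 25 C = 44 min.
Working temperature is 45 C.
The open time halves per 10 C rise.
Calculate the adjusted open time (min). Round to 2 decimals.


factor = 2^((45 - 25) / 10) = 4.0000
ot = 44 / 4.0000 = 11.00 min

11.00


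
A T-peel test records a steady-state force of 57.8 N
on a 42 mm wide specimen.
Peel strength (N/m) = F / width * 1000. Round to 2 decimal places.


Peel strength = 57.8 / 42 * 1000
= 1376.19 N/m

1376.19


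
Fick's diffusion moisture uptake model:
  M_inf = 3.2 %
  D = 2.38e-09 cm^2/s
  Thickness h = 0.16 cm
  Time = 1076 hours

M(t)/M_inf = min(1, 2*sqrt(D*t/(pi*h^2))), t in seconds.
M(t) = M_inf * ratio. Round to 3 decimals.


t_sec = 1076 * 3600 = 3873600
ratio = 2*sqrt(2.38e-09*3873600/(pi*0.16^2))
= min(1, 0.677144)
= 0.677144
M(t) = 3.2 * 0.677144 = 2.167 %

2.167


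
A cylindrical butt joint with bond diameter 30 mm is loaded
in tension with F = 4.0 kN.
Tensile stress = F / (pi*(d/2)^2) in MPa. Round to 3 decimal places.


Area = pi * (30/2)^2 = 706.8583 mm^2
Stress = 4.0*1000 / 706.8583
= 5.659 MPa

5.659


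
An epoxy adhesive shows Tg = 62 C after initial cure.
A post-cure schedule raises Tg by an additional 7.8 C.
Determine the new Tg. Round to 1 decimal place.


New Tg = 62 + 7.8
= 69.8 C

69.8


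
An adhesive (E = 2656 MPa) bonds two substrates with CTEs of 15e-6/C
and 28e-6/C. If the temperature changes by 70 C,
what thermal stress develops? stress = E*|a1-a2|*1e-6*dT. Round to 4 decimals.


Stress = 2656 * |15 - 28| * 1e-6 * 70
= 2.4170 MPa

2.4170


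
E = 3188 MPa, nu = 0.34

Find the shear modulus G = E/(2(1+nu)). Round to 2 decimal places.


G = 3188 / (2 * 1.34)
= 1189.55 MPa

1189.55


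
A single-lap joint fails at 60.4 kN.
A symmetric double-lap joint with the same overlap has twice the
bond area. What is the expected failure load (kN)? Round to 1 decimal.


Double-lap load = 2 * 60.4 = 120.8 kN

120.8


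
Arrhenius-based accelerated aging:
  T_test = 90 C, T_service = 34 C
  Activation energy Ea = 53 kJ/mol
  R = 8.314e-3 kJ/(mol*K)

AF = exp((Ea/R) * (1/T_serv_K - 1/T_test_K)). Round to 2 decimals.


T_test_K = 363.15, T_serv_K = 307.15
AF = exp((53/8.314e-3) * (1/307.15 - 1/363.15))
= 24.54

24.54


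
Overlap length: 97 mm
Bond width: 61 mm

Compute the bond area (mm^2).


Bond area = 97 * 61 = 5917 mm^2

5917


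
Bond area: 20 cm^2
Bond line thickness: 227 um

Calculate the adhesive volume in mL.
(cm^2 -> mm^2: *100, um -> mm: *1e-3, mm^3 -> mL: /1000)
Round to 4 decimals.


V = 20*100 * 227*1e-3 / 1000
= 0.4540 mL

0.4540


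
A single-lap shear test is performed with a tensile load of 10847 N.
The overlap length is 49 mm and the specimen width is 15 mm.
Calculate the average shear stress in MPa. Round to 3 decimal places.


Shear stress = F / (overlap * width)
= 10847 / (49 * 15)
= 10847 / 735
= 14.758 MPa

14.758


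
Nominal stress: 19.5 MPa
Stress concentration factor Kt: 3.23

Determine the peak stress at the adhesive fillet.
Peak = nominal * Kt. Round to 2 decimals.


Peak stress = 19.5 * 3.23
= 62.99 MPa

62.99


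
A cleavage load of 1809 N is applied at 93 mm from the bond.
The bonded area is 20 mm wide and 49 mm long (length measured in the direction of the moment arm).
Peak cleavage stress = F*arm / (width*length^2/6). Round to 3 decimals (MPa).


Moment = 1809 * 93 = 168237 N*mm
Section modulus = 20 * 2401 / 6 = 48020 / 6 mm^3
Stress = 168237 / (48020 / 6) = 1009422 / 48020
= 21.021 MPa

21.021


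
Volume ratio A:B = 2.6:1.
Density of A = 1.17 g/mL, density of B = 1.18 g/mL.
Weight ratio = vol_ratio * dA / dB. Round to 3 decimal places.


Wt ratio = 2.6 * 1.17 / 1.18
= 2.578

2.578


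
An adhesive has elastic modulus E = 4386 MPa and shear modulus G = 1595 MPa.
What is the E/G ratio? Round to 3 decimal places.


E/G = 4386 / 1595 = 2.750

2.750


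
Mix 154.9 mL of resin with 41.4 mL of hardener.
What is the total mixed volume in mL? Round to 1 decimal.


Total = 154.9 + 41.4 = 196.3 mL

196.3


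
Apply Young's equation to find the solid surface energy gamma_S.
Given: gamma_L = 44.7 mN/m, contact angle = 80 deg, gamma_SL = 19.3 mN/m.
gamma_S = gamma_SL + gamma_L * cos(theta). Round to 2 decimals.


theta_rad = 80 * pi/180 = 1.396263
gamma_S = 19.3 + 44.7 * cos(1.396263)
= 27.06 mN/m

27.06


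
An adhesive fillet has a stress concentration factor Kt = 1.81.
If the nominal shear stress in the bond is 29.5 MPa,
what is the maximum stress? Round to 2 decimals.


Max stress = 29.5 * 1.81 = 53.40 MPa

53.40


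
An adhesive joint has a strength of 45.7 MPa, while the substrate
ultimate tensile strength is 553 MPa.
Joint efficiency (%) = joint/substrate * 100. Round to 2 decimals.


Efficiency = 45.7 / 553 * 100
= 8.26%

8.26


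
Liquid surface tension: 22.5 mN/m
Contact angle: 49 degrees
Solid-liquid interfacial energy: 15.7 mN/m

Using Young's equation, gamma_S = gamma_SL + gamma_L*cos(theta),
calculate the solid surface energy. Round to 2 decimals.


gamma_S = 15.7 + 22.5 * cos(49)
= 30.46 mN/m

30.46


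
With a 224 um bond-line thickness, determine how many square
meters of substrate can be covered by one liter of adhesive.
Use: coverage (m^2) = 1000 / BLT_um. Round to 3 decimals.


Coverage = 1000 / 224 = 4.464 m^2

4.464


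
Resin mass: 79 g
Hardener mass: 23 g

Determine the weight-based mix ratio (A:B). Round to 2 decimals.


Ratio = 79 / 23 = 3.43

3.43


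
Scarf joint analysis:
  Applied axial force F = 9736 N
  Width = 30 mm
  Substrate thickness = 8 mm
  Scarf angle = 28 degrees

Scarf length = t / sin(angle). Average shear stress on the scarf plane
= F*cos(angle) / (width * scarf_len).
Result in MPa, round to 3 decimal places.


Scarf length = 8 / sin(28 deg) = 17.0404 mm
cos(28 deg) = 0.882948
Shear = 9736 * 0.882948 / (30 * 17.0404)
= 16.816 MPa

16.816


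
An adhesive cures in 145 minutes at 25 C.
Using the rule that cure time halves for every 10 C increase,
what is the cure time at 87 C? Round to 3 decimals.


Factor = 2^((87 - 25) / 10) = 73.5167
Cure time = 145 / 73.5167
= 1.972 minutes

1.972


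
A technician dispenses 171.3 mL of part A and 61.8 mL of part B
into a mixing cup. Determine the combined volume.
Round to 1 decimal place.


Combined volume = 171.3 + 61.8
= 233.1 mL

233.1


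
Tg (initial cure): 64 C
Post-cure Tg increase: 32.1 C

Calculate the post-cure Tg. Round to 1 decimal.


Post-cure Tg = 64 + 32.1 = 96.1 C

96.1


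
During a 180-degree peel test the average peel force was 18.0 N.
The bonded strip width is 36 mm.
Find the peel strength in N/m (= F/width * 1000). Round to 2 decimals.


Peel strength = F/width * 1000
= 18.0 / 36 * 1000
= 500.00 N/m

500.00


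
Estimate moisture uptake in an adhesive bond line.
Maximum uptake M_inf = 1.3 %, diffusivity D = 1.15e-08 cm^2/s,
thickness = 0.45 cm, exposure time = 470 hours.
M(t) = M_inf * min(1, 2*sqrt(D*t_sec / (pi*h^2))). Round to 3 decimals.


Convert time: 470 h = 1692000 s
ratio = min(1, 2*sqrt(1.15e-08*1692000/(pi*0.45^2)))
= 0.349777
M(t) = 1.3 * 0.349777 = 0.455%

0.455


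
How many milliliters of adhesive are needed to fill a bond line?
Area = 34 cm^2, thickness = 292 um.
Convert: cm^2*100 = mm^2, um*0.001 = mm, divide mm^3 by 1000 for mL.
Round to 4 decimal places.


= (34 * 100) * (292 * 0.001) / 1000
= 0.9928 mL

0.9928


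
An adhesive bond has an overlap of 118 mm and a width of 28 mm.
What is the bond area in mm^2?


Bond area = overlap * width
= 118 * 28
= 3304 mm^2

3304


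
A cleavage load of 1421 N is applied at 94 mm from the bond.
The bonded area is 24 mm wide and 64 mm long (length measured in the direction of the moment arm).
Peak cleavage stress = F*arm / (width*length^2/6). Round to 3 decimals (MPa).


Moment = 1421 * 94 = 133574 N*mm
Section modulus = 24 * 4096 / 6 = 98304 / 6 mm^3
Stress = 133574 / (98304 / 6) = 801444 / 98304
= 8.153 MPa

8.153


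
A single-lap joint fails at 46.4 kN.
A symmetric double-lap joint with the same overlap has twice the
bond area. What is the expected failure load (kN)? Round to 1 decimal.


Double-lap load = 2 * 46.4 = 92.8 kN

92.8


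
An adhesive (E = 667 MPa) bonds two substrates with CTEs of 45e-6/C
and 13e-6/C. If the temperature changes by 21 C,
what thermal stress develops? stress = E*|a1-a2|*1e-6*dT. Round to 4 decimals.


Stress = 667 * |45 - 13| * 1e-6 * 21
= 0.4482 MPa

0.4482


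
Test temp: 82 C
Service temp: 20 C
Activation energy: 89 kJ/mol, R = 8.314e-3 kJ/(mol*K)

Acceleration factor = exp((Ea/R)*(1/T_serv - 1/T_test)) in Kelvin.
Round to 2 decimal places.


AF = exp((89/0.008314)*(1/293.15 - 1/355.15))
= 586.90

586.90


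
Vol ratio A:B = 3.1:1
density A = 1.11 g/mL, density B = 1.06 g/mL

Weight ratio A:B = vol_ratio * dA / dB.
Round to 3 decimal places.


Weight ratio = 3.1 * 1.11 / 1.06
= 3.246

3.246


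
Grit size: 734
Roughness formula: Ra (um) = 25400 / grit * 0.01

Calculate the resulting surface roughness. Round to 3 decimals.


Ra = 25400 / 734 * 0.01
= 0.346 um

0.346


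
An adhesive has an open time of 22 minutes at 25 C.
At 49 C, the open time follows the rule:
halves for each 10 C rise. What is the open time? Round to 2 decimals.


Factor = 2^((49-25)/10) = 5.2780
Open time = 22 / 5.2780 = 4.17 min

4.17


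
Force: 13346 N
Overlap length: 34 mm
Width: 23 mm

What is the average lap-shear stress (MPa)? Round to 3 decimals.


Average shear stress = F / (overlap * width)
= 13346 / (34 * 23)
= 17.066 MPa

17.066


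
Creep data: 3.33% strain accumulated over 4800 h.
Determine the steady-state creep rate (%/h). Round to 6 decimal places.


Rate = 3.33 / 4800 = 0.000694 %/h

0.000694


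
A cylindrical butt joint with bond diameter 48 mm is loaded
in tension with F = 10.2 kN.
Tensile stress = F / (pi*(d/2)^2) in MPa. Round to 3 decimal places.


Area = pi * (48/2)^2 = 1809.5574 mm^2
Stress = 10.2*1000 / 1809.5574
= 5.637 MPa

5.637


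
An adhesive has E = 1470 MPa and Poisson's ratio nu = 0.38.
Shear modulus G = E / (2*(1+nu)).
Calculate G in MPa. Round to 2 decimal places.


G = 1470 / (2*(1+0.38))
= 1470 / 2.76
= 532.61 MPa

532.61


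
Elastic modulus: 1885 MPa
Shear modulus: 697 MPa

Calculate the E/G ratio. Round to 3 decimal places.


E / G = 1885 / 697 = 2.704

2.704


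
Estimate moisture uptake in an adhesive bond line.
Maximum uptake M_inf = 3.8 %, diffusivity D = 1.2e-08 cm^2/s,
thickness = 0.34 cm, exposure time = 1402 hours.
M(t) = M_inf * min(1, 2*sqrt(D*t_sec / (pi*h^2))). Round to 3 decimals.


Convert time: 1402 h = 5047200 s
ratio = min(1, 2*sqrt(1.2e-08*5047200/(pi*0.34^2)))
= 0.816755
M(t) = 3.8 * 0.816755 = 3.104%

3.104


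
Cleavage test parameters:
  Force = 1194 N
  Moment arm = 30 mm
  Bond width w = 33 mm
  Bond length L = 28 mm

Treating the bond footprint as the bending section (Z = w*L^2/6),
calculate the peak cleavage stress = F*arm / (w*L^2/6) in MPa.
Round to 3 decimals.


M = 1194 * 30 = 35820 N*mm
Z = 33 * 28^2 / 6 = 25872 / 6 mm^3
sigma = M / Z = 6 * 35820 / 25872 = 214920 / 25872
= 8.307 MPa

8.307


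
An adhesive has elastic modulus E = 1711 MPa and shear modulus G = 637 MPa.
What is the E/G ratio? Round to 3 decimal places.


E/G = 1711 / 637 = 2.686

2.686


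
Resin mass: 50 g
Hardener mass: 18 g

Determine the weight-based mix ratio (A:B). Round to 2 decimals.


Ratio = 50 / 18 = 2.78

2.78


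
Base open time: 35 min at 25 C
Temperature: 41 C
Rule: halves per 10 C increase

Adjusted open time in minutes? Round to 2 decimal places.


Acceleration = 2^((41-25)/10) = 3.0314
Open time = 35 / 3.0314 = 11.55 min

11.55


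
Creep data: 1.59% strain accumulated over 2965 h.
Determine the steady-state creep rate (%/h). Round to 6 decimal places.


Rate = 1.59 / 2965 = 0.000536 %/h

0.000536


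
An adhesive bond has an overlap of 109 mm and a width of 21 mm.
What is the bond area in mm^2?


Bond area = overlap * width
= 109 * 21
= 2289 mm^2

2289


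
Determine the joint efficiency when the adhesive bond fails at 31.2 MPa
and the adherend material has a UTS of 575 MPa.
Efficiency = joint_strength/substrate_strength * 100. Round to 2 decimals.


Joint efficiency = 31.2 / 575 * 100
= 5.43%

5.43


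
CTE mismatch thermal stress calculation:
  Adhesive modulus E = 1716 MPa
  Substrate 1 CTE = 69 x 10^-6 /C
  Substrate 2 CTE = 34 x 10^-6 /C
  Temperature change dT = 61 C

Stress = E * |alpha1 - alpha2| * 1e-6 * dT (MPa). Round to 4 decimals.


delta_alpha = |69 - 34| = 35 x 10^-6/C
Stress = 1716 * 35e-6 * 61
= 3.6637 MPa

3.6637


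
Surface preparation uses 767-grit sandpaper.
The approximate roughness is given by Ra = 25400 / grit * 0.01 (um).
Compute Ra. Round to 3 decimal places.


Ra = 25400 / 767 * 0.01
= 254 / 767
= 0.331 um

0.331


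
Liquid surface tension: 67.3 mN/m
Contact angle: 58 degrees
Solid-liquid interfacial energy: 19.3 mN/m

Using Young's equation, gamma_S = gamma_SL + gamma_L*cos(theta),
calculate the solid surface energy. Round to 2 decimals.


gamma_S = 19.3 + 67.3 * cos(58)
= 54.96 mN/m

54.96


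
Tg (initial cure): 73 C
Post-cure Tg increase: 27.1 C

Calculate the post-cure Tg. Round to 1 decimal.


Post-cure Tg = 73 + 27.1 = 100.1 C

100.1


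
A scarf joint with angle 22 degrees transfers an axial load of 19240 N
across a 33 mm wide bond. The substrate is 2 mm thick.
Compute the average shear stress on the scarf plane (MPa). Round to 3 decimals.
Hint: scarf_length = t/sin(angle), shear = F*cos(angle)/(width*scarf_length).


scarf_length = 2 / sin(22 deg) = 5.3389 mm
cos(22 deg) = 0.927184
shear stress = 19240 * 0.927184 / (33 * 5.3389)
= 101.252 MPa

101.252


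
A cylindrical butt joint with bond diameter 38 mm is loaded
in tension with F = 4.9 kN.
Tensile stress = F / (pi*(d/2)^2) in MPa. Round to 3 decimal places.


Area = pi * (38/2)^2 = 1134.1149 mm^2
Stress = 4.9*1000 / 1134.1149
= 4.321 MPa

4.321


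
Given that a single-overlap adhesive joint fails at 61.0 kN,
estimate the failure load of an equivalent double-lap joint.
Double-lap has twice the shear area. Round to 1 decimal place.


Double-lap factor = 2
Expected load = 61.0 * 2 = 122.0 kN

122.0


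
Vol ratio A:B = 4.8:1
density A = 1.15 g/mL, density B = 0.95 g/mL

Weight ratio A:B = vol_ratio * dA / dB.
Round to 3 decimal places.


Weight ratio = 4.8 * 1.15 / 0.95
= 5.811

5.811


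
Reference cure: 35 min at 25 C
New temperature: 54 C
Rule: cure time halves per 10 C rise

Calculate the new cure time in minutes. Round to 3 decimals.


factor = 2^((54-25)/10) = 7.4643
t_new = 35 / 7.4643 = 4.689 min

4.689


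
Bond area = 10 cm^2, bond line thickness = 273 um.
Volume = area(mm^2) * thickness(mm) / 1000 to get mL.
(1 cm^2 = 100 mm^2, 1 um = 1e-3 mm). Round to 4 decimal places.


area_mm2 = 10 * 100 = 1000
blt_mm = 273 * 1e-3 = 0.273
vol_mm3 = 1000 * 0.273 = 273.0
vol_mL = 273.0 / 1000 = 0.2730 mL

0.2730


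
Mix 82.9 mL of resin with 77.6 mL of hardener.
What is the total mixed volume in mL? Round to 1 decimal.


Total = 82.9 + 77.6 = 160.5 mL

160.5


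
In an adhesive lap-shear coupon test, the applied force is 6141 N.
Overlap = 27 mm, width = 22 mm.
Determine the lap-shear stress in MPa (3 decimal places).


stress = F / (overlap * width)
= 6141 / (27 * 22)
= 10.338 MPa

10.338


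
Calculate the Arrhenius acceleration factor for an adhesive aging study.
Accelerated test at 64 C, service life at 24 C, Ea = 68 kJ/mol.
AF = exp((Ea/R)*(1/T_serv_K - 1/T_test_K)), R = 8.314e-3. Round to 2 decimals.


T_test = 337.15 K, T_serv = 297.15 K
Ea/R = 68 / 0.008314 = 8178.98
AF = exp(8178.98 * (1/297.15 - 1/337.15))
= 26.20

26.20


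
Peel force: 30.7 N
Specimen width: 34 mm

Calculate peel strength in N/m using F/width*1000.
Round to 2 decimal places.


Peel strength = 30.7 / 34 * 1000 = 902.94 N/m

902.94


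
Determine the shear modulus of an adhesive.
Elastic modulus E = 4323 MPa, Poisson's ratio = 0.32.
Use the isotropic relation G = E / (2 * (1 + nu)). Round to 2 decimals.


G = 4323 / (2*(1+0.32)) = 4323 / 2.64
= 1637.50 MPa

1637.50


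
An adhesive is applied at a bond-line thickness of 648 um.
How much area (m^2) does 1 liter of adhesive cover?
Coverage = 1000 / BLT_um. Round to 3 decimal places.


Coverage = 1000 / 648 = 1.543 m^2

1.543


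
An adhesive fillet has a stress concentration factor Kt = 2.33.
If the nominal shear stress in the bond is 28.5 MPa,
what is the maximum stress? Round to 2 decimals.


Max stress = 28.5 * 2.33 = 66.41 MPa

66.41


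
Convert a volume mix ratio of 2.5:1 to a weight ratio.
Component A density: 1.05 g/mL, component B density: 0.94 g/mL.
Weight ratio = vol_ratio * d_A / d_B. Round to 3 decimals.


= 2.5 * 1.05 / 0.94 = 2.793

2.793


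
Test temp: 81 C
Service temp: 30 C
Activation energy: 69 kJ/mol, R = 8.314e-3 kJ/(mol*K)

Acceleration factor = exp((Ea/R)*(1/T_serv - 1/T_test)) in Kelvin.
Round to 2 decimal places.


AF = exp((69/0.008314)*(1/303.15 - 1/354.15))
= 51.54

51.54


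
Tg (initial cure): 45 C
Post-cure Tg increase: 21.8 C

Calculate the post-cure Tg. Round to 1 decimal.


Post-cure Tg = 45 + 21.8 = 66.8 C

66.8


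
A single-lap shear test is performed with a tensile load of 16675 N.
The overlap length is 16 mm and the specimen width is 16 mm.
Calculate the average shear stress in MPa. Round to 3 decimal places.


Shear stress = F / (overlap * width)
= 16675 / (16 * 16)
= 16675 / 256
= 65.137 MPa

65.137


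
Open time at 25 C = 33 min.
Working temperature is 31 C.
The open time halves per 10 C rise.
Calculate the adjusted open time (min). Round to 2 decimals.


factor = 2^((31 - 25) / 10) = 1.5157
ot = 33 / 1.5157 = 21.77 min

21.77


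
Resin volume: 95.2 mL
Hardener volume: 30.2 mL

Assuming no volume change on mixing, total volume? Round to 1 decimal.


V_total = 95.2 + 30.2 = 125.4 mL

125.4


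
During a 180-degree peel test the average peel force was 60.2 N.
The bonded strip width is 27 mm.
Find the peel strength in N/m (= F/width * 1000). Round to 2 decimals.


Peel strength = F/width * 1000
= 60.2 / 27 * 1000
= 2229.63 N/m

2229.63


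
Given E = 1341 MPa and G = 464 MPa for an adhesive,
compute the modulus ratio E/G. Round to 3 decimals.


E/G ratio = 1341 / 464 = 2.890

2.890


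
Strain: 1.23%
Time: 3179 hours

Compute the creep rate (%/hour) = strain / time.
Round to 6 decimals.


Creep rate = 1.23 / 3179
= 0.000387 %/h

0.000387


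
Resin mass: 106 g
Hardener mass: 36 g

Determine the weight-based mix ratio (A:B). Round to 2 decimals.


Ratio = 106 / 36 = 2.94

2.94


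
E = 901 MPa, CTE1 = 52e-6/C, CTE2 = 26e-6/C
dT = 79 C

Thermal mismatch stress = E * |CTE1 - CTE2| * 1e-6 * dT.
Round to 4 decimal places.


= 901 * 26e-6 * 79
= 1.8507 MPa

1.8507


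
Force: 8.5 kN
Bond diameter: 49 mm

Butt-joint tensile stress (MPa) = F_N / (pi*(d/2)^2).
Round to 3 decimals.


F_N = 8.5 * 1000 = 8500.0 N
A = pi*(24.5)^2 = 1885.7410 mm^2
stress = 8500.0 / 1885.7410 = 4.508 MPa

4.508


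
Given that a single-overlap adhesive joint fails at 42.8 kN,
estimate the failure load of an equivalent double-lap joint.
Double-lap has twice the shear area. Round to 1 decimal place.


Double-lap factor = 2
Expected load = 42.8 * 2 = 85.6 kN

85.6


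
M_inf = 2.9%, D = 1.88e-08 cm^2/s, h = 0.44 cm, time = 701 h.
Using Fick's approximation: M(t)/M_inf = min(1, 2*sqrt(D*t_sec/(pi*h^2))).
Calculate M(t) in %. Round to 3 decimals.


t = 2523600 s
ratio = min(1, 2*sqrt(1.88e-08*2523600/(pi*0.1936)))
= 0.558588
M(t) = 2.9 * 0.558588 = 1.620%

1.620


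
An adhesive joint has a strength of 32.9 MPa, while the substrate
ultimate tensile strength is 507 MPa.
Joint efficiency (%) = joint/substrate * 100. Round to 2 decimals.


Efficiency = 32.9 / 507 * 100
= 6.49%

6.49


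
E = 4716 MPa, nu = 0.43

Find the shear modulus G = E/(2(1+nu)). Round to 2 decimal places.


G = 4716 / (2 * 1.43)
= 1648.95 MPa

1648.95


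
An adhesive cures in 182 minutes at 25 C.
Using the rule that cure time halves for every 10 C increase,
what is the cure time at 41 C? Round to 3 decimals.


Factor = 2^((41 - 25) / 10) = 3.0314
Cure time = 182 / 3.0314
= 60.038 minutes

60.038


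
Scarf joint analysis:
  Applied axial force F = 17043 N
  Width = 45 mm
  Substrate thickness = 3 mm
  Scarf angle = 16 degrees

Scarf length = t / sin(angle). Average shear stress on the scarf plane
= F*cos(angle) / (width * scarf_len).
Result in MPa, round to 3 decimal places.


Scarf length = 3 / sin(16 deg) = 10.8839 mm
cos(16 deg) = 0.961262
Shear = 17043 * 0.961262 / (45 * 10.8839)
= 33.450 MPa

33.450


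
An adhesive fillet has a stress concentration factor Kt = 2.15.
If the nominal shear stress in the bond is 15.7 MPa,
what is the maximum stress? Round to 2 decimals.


Max stress = 15.7 * 2.15 = 33.76 MPa

33.76


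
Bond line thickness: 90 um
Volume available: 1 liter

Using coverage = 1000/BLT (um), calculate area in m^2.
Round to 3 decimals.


1 L = 1e6 mm^3, thickness = 90 um = 0.09 mm
Area = 1e6 / 0.09 mm^2 = (1e6 / 0.09) / 1e6 m^2 = 1000 / 90 m^2
= 11.111 m^2

11.111


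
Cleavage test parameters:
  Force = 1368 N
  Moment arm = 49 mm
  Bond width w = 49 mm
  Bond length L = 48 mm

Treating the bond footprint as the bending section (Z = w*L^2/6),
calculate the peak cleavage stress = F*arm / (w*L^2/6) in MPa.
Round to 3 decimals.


M = 1368 * 49 = 67032 N*mm
Z = 49 * 48^2 / 6 = 112896 / 6 mm^3
sigma = M / Z = 6 * 67032 / 112896 = 402192 / 112896
= 3.563 MPa

3.563


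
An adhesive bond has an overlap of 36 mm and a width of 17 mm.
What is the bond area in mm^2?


Bond area = overlap * width
= 36 * 17
= 612 mm^2

612


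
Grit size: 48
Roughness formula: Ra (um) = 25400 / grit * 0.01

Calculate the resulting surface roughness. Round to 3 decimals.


Ra = 25400 / 48 * 0.01
= 5.292 um

5.292


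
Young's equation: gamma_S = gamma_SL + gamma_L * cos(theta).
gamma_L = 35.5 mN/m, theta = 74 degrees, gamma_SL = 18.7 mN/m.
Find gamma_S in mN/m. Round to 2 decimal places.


cos(74 deg) = 0.275637
gamma_S = 18.7 + 35.5 * 0.275637
= 28.49 mN/m

28.49


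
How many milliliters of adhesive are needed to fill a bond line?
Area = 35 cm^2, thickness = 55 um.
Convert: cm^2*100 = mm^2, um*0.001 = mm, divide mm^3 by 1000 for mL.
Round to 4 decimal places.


= (35 * 100) * (55 * 0.001) / 1000
= 0.1925 mL

0.1925


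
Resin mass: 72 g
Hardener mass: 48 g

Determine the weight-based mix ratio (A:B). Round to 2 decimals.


Ratio = 72 / 48 = 1.50

1.50


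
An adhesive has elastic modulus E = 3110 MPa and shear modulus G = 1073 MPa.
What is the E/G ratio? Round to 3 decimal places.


E/G = 3110 / 1073 = 2.898

2.898


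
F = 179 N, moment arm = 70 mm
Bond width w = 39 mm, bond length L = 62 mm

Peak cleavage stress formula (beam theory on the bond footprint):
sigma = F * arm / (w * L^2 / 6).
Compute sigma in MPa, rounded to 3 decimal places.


sigma = (179 * 70) / (39 * 3844 / 6)
= 12530 * 6 / 149916
= 75180 / 149916
= 0.501 MPa

0.501


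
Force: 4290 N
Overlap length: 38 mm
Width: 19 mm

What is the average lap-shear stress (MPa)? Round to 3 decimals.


Average shear stress = F / (overlap * width)
= 4290 / (38 * 19)
= 5.942 MPa

5.942


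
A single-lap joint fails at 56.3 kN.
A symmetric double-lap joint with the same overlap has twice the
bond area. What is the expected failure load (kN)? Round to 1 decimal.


Double-lap load = 2 * 56.3 = 112.6 kN

112.6


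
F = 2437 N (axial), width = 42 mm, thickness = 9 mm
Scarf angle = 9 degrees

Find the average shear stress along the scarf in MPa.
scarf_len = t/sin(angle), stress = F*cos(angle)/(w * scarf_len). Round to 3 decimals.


scarf_len = 9/sin(9 deg) = 57.5321
cos(9 deg) = 0.987688
stress = 2437*0.987688/(42*57.5321) = 0.996 MPa

0.996


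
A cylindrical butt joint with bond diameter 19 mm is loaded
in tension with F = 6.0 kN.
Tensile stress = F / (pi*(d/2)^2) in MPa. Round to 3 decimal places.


Area = pi * (19/2)^2 = 283.5287 mm^2
Stress = 6.0*1000 / 283.5287
= 21.162 MPa

21.162


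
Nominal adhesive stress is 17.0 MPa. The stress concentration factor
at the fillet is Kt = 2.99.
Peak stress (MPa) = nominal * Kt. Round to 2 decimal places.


Peak = 17.0 * 2.99 = 50.83 MPa

50.83


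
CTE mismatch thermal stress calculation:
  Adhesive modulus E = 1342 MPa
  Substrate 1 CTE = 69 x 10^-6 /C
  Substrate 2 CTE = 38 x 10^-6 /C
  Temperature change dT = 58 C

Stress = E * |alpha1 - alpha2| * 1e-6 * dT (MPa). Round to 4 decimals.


delta_alpha = |69 - 38| = 31 x 10^-6/C
Stress = 1342 * 31e-6 * 58
= 2.4129 MPa

2.4129


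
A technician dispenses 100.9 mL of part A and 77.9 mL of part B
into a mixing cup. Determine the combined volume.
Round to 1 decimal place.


Combined volume = 100.9 + 77.9
= 178.8 mL

178.8


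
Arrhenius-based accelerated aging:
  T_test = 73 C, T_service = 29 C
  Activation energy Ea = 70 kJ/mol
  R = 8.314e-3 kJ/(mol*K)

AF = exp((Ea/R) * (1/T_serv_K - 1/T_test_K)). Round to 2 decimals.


T_test_K = 346.15, T_serv_K = 302.15
AF = exp((70/8.314e-3) * (1/302.15 - 1/346.15))
= 34.54

34.54


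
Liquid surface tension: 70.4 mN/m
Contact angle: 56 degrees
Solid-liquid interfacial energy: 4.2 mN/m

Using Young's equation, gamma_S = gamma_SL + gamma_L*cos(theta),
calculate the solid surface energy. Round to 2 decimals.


gamma_S = 4.2 + 70.4 * cos(56)
= 43.57 mN/m

43.57


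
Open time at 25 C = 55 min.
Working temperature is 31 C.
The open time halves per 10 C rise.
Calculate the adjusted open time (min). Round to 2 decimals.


factor = 2^((31 - 25) / 10) = 1.5157
ot = 55 / 1.5157 = 36.29 min

36.29


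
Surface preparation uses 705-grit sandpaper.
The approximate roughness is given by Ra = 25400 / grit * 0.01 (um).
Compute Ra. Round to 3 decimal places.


Ra = 25400 / 705 * 0.01
= 254 / 705
= 0.360 um

0.360


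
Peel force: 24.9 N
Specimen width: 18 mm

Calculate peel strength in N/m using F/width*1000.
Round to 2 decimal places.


Peel strength = 24.9 / 18 * 1000 = 1383.33 N/m

1383.33


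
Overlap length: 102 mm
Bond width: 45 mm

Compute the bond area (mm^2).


Bond area = 102 * 45 = 4590 mm^2

4590


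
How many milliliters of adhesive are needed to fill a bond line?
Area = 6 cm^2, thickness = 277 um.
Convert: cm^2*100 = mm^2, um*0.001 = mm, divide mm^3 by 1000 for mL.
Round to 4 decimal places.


= (6 * 100) * (277 * 0.001) / 1000
= 0.1662 mL

0.1662


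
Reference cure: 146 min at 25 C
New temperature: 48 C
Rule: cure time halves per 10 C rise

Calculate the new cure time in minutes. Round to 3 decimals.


factor = 2^((48-25)/10) = 4.9246
t_new = 146 / 4.9246 = 29.647 min

29.647


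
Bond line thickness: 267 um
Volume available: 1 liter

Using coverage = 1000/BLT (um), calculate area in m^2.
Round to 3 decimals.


1 L = 1e6 mm^3, thickness = 267 um = 0.267 mm
Area = 1e6 / 0.267 mm^2 = (1e6 / 0.267) / 1e6 m^2 = 1000 / 267 m^2
= 3.745 m^2

3.745


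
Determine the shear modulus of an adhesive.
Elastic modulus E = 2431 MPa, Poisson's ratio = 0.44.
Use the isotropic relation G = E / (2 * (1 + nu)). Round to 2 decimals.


G = 2431 / (2*(1+0.44)) = 2431 / 2.88
= 844.10 MPa

844.10


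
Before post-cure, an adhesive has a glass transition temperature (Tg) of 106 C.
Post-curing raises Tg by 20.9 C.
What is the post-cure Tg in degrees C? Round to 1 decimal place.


Tg_post = Tg_base + delta_Tg
= 106 + 20.9
= 126.9 C

126.9


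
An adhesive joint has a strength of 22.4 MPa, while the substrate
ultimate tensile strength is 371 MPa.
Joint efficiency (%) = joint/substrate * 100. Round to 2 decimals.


Efficiency = 22.4 / 371 * 100
= 6.04%

6.04


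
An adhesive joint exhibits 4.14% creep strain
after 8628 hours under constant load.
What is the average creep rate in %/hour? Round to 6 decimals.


Creep rate = strain / time
= 4.14 / 8628
= 0.000480 %/h

0.000480


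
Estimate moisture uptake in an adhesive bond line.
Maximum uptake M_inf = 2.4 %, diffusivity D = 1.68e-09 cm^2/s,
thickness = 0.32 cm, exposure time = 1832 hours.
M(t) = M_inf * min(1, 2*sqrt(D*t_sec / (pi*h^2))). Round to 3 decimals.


Convert time: 1832 h = 6595200 s
ratio = min(1, 2*sqrt(1.68e-09*6595200/(pi*0.32^2)))
= 0.371171
M(t) = 2.4 * 0.371171 = 0.891%

0.891


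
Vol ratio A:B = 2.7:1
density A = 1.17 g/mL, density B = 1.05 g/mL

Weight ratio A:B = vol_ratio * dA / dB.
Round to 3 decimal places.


Weight ratio = 2.7 * 1.17 / 1.05
= 3.009

3.009


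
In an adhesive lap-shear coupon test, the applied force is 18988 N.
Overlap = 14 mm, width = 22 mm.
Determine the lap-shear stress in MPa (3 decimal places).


stress = F / (overlap * width)
= 18988 / (14 * 22)
= 61.649 MPa

61.649


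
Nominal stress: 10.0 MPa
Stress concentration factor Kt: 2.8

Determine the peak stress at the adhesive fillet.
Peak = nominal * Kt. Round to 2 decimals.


Peak stress = 10.0 * 2.8
= 28.00 MPa

28.00


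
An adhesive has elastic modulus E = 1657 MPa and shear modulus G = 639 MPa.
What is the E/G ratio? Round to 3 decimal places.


E/G = 1657 / 639 = 2.593

2.593


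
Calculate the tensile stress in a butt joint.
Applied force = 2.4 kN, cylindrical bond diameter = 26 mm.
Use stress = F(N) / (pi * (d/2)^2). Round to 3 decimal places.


A = pi * 13.0^2 = 530.9292 mm^2
sigma = 2400.0 / 530.9292 = 4.520 MPa

4.520


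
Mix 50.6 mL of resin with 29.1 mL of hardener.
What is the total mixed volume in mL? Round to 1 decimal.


Total = 50.6 + 29.1 = 79.7 mL

79.7


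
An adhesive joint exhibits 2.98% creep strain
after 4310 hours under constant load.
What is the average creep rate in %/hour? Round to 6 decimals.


Creep rate = strain / time
= 2.98 / 4310
= 0.000691 %/h

0.000691


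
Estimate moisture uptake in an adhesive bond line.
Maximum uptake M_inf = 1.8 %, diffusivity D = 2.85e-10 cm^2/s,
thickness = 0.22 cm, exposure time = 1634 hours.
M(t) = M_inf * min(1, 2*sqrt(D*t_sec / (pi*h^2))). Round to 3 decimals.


Convert time: 1634 h = 5882400 s
ratio = min(1, 2*sqrt(2.85e-10*5882400/(pi*0.22^2)))
= 0.210006
M(t) = 1.8 * 0.210006 = 0.378%

0.378


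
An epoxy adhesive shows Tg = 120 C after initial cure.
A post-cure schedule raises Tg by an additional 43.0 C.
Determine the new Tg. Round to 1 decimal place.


New Tg = 120 + 43.0
= 163.0 C

163.0


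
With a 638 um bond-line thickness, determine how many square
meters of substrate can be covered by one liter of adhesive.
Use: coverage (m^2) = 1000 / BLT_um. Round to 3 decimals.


Coverage = 1000 / 638 = 1.567 m^2

1.567


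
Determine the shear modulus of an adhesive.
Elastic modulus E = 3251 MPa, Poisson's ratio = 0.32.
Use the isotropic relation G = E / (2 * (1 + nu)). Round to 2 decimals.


G = 3251 / (2*(1+0.32)) = 3251 / 2.64
= 1231.44 MPa

1231.44


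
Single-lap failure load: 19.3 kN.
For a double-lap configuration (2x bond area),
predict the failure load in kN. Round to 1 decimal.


Failure load = 19.3 * 2 = 38.6 kN

38.6


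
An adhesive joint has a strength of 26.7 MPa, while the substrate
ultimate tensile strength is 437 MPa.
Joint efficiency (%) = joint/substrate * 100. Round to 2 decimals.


Efficiency = 26.7 / 437 * 100
= 6.11%

6.11


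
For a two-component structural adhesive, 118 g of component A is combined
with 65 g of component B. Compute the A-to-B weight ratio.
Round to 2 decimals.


Weight ratio A:B = 118 / 65
= 1.82

1.82


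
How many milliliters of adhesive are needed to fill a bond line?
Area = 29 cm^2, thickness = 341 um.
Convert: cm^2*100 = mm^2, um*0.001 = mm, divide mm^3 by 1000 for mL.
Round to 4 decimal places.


= (29 * 100) * (341 * 0.001) / 1000
= 0.9889 mL

0.9889


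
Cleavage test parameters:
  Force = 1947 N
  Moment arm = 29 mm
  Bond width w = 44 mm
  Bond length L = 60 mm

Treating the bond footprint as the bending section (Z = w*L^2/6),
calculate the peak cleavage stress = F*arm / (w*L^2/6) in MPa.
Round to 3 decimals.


M = 1947 * 29 = 56463 N*mm
Z = 44 * 60^2 / 6 = 158400 / 6 mm^3
sigma = M / Z = 6 * 56463 / 158400 = 338778 / 158400
= 2.139 MPa

2.139


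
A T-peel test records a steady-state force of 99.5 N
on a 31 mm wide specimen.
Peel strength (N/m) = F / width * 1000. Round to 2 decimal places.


Peel strength = 99.5 / 31 * 1000
= 3209.68 N/m

3209.68


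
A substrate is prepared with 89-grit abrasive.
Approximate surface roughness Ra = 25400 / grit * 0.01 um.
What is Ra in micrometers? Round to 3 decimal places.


Ra = 25400 / 89 * 0.01 = 2.854 um

2.854


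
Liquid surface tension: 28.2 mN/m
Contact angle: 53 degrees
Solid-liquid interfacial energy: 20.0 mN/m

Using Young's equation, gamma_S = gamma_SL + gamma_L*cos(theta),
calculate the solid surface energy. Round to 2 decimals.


gamma_S = 20.0 + 28.2 * cos(53)
= 36.97 mN/m

36.97


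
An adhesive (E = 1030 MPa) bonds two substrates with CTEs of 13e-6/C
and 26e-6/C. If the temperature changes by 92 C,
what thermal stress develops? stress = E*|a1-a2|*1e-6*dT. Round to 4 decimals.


Stress = 1030 * |13 - 26| * 1e-6 * 92
= 1.2319 MPa

1.2319


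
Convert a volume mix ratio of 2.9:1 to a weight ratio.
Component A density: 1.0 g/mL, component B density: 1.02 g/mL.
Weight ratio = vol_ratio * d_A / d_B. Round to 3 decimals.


= 2.9 * 1.0 / 1.02 = 2.843

2.843


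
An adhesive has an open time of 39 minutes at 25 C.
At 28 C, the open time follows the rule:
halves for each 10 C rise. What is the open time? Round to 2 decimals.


Factor = 2^((28-25)/10) = 1.2311
Open time = 39 / 1.2311 = 31.68 min

31.68


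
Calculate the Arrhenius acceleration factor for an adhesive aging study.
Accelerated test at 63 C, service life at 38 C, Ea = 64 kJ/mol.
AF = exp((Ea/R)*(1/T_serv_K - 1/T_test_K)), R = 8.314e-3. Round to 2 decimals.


T_test = 336.15 K, T_serv = 311.15 K
Ea/R = 64 / 0.008314 = 7697.86
AF = exp(7697.86 * (1/311.15 - 1/336.15))
= 6.30

6.30


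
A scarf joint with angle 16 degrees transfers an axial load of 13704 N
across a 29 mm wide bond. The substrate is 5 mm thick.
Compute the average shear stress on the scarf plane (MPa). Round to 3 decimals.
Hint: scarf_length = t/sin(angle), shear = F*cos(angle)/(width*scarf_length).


scarf_length = 5 / sin(16 deg) = 18.1398 mm
cos(16 deg) = 0.961262
shear stress = 13704 * 0.961262 / (29 * 18.1398)
= 25.041 MPa

25.041


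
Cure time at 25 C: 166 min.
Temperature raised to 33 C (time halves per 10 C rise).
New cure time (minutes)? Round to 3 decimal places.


Acceleration factor = 2^(8/10) = 1.7411
New time = 166 / 1.7411 = 95.342 min

95.342


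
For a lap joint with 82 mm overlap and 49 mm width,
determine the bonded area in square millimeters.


Area = 82 * 49 = 4018 mm^2

4018


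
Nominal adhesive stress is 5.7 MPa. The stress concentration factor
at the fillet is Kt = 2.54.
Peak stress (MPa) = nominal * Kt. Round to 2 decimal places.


Peak = 5.7 * 2.54 = 14.48 MPa

14.48


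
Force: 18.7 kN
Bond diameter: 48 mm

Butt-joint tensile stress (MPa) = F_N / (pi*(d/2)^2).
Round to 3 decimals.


F_N = 18.7 * 1000 = 18700.0 N
A = pi*(24.0)^2 = 1809.5574 mm^2
stress = 18700.0 / 1809.5574 = 10.334 MPa

10.334


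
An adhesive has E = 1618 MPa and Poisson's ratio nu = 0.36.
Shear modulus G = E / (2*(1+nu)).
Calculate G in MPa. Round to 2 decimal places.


G = 1618 / (2*(1+0.36))
= 1618 / 2.72
= 594.85 MPa

594.85


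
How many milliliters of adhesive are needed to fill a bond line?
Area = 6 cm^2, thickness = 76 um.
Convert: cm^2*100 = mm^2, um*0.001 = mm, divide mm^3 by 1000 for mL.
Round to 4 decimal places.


= (6 * 100) * (76 * 0.001) / 1000
= 0.0456 mL

0.0456


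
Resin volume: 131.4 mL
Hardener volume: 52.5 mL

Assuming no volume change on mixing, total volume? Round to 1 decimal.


V_total = 131.4 + 52.5 = 183.9 mL

183.9


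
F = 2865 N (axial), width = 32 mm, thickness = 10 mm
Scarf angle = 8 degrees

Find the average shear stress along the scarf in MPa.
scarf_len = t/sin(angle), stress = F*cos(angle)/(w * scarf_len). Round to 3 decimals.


scarf_len = 10/sin(8 deg) = 71.8530
cos(8 deg) = 0.990268
stress = 2865*0.990268/(32*71.8530) = 1.234 MPa

1.234


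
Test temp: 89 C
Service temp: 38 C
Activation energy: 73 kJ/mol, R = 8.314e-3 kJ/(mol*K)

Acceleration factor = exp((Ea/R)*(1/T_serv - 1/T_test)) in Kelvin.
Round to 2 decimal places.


AF = exp((73/0.008314)*(1/311.15 - 1/362.15))
= 53.20

53.20


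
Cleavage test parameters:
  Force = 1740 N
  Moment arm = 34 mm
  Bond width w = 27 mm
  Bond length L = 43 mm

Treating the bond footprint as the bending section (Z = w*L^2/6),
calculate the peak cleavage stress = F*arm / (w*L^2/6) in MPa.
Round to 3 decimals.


M = 1740 * 34 = 59160 N*mm
Z = 27 * 43^2 / 6 = 49923 / 6 mm^3
sigma = M / Z = 6 * 59160 / 49923 = 354960 / 49923
= 7.110 MPa

7.110
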